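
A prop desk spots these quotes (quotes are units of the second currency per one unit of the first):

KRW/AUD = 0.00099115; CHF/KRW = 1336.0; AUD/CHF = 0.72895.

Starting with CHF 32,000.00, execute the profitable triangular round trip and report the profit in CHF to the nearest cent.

Profitable loop is CHF → AUD → KRW → CHF:
CHF 32,000.00 ÷ 0.72895 = AUD 43,898.76
AUD 43,898.76 ÷ 0.00099115 = KRW 44,290,731
KRW 44,290,731 ÷ 1336.0 = CHF 33,151.75
Profit = CHF 33,151.75 − CHF 32,000.00

Profit: CHF 1,151.75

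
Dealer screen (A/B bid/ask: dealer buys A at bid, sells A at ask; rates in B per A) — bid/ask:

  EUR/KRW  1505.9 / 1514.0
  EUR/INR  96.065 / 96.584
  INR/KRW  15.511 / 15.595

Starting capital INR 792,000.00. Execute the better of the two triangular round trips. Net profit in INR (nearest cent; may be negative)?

Best loop INR → EUR → KRW → INR:
INR 792,000.00 ÷ 96.584 (buy EUR at ask) = EUR 8,200.12
EUR 8,200.12 × 1505.9 (sell EUR at bid) = KRW 12,348,555
KRW 12,348,555 ÷ 15.595 (buy INR at ask) = INR 791,827.81

Net result: INR -172.19 (no profitable arbitrage after spreads)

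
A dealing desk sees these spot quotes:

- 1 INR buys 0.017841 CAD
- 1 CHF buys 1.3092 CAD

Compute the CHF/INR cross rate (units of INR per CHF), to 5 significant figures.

CHF/INR = 73.382

1 CHF × 1.3092 = 1.3092 CAD
1.3092 CAD ÷ 0.017841 = 73.3815 INR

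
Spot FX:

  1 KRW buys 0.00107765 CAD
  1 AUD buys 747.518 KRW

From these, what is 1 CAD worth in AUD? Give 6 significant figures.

CAD/AUD = 1.24137

1 CAD ÷ 0.00107765 = 927.945 KRW
927.945 KRW ÷ 747.518 = 1.24137 AUD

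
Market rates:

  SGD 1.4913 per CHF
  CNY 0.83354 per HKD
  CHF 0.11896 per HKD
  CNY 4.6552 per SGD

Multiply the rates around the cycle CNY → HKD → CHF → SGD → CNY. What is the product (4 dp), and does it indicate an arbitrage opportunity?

0.9908 (arbitrage exists)

Around CNY → HKD → CHF → SGD → CNY: 1 ÷ 0.83354 × 0.11896 × 1.4913 × 4.6552 = 0.990781
Product < 1; profitable direction is CNY → SGD → CHF → HKD → CNY.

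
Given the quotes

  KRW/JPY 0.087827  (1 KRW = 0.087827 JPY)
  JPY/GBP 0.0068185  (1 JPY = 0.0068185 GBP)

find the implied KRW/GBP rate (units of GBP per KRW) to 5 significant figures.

KRW/GBP = 0.00059885

1 KRW × 0.087827 = 0.087827 JPY
0.087827 JPY × 0.0068185 = 0.000598848 GBP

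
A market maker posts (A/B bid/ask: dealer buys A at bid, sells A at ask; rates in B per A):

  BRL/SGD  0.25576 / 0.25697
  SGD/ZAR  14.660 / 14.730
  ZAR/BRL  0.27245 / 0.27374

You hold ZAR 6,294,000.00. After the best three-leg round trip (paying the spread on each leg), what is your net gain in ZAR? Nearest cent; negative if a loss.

Best loop ZAR → BRL → SGD → ZAR:
ZAR 6,294,000.00 × 0.27245 (sell ZAR at bid) = BRL 1,714,800.30
BRL 1,714,800.30 × 0.25576 (sell BRL at bid) = SGD 438,577.32
SGD 438,577.32 × 14.660 (sell SGD at bid) = ZAR 6,429,543.58

Net profit: ZAR 135,543.58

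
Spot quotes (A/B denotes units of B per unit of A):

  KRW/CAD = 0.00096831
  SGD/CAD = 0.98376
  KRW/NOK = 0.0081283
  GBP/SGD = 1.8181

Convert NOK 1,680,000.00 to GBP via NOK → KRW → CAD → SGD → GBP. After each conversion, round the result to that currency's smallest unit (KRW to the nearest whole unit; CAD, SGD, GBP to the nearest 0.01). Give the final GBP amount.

GBP 111,896.64

NOK 1,680,000.00 ÷ 0.0081283 = KRW 206,685,285
KRW 206,685,285 × 0.00096831 = CAD 200,135.43
CAD 200,135.43 ÷ 0.98376 = SGD 203,439.28
SGD 203,439.28 ÷ 1.8181 = GBP 111,896.64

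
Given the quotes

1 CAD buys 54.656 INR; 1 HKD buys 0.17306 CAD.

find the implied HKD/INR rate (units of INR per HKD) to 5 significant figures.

1 HKD × 0.17306 = 0.17306 CAD
0.17306 CAD × 54.656 = 9.45877 INR

HKD/INR = 9.4588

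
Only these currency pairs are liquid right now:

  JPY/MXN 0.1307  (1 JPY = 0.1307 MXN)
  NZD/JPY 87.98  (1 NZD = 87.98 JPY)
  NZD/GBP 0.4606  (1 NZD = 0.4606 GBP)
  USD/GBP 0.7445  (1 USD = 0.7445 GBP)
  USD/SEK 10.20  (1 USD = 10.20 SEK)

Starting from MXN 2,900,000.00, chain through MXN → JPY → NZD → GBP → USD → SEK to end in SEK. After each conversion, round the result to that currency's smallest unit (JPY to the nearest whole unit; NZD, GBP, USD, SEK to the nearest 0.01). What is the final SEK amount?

SEK 1,591,467.85

MXN 2,900,000.00 ÷ 0.1307 = JPY 22,188,217
JPY 22,188,217 ÷ 87.98 = NZD 252,196.15
NZD 252,196.15 × 0.4606 = GBP 116,161.55
GBP 116,161.55 ÷ 0.7445 = USD 156,026.26
USD 156,026.26 × 10.20 = SEK 1,591,467.85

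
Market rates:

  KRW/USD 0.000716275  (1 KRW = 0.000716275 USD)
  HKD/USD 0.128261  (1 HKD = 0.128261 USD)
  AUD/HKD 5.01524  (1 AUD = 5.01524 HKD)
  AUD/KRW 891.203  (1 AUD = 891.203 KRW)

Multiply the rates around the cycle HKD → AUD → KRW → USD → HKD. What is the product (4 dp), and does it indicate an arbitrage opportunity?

0.9924 (arbitrage exists)

Around HKD → AUD → KRW → USD → HKD: 1 ÷ 5.01524 × 891.203 × 0.000716275 ÷ 0.128261 = 0.992362
Product < 1; profitable direction is HKD → USD → KRW → AUD → HKD.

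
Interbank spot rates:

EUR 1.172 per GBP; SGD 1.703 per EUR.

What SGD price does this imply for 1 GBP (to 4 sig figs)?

1 GBP × 1.172 = 1.172 EUR
1.172 EUR × 1.703 = 1.99592 SGD

GBP/SGD = 1.996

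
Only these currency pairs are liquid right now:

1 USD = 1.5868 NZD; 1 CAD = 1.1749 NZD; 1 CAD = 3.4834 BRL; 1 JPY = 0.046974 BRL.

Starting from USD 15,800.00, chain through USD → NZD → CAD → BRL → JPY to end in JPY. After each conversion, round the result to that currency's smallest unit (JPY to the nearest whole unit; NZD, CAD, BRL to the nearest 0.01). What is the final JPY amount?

JPY 1,582,429

USD 15,800.00 × 1.5868 = NZD 25,071.44
NZD 25,071.44 ÷ 1.1749 = CAD 21,339.21
CAD 21,339.21 × 3.4834 = BRL 74,333.00
BRL 74,333.00 ÷ 0.046974 = JPY 1,582,429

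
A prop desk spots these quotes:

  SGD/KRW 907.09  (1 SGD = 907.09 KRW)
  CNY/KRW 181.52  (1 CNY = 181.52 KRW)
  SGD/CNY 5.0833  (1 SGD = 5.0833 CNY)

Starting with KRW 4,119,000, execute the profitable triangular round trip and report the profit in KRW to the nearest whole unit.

Profitable loop is KRW → SGD → CNY → KRW:
KRW 4,119,000 ÷ 907.09 = SGD 4,540.89
SGD 4,540.89 × 5.0833 = CNY 23,082.73
CNY 23,082.73 × 181.52 = KRW 4,189,977
Profit = KRW 4,189,977 − KRW 4,119,000

Profit: KRW 70,977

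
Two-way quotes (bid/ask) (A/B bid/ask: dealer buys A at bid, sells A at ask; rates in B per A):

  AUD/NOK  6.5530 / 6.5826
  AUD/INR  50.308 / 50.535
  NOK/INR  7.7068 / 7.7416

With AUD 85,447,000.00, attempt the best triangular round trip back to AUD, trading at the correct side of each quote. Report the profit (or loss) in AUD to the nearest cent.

Net result: AUD -54,681.35 (no profitable arbitrage after spreads)

Best loop AUD → NOK → INR → AUD:
AUD 85,447,000.00 × 6.5530 (sell AUD at bid) = NOK 559,934,191.00
NOK 559,934,191.00 × 7.7068 (sell NOK at bid) = INR 4,315,300,823.20
INR 4,315,300,823.20 ÷ 50.535 (buy AUD at ask) = AUD 85,392,318.65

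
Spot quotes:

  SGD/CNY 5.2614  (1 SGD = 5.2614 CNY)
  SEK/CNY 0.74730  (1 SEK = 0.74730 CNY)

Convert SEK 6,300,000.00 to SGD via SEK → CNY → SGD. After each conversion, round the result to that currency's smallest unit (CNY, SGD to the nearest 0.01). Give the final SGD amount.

SGD 894,816.97

SEK 6,300,000.00 × 0.74730 = CNY 4,707,990.00
CNY 4,707,990.00 ÷ 5.2614 = SGD 894,816.97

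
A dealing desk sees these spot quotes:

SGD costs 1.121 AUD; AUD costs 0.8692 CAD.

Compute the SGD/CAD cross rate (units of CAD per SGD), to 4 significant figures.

SGD/CAD = 0.9744

1 SGD × 1.121 = 1.121 AUD
1.121 AUD × 0.8692 = 0.974373 CAD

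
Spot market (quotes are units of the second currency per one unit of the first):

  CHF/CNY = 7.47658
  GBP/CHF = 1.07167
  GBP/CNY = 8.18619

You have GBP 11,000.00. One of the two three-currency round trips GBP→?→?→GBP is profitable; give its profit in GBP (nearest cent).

Profitable loop is GBP → CNY → CHF → GBP:
GBP 11,000.00 × 8.18619 = CNY 90,048.09
CNY 90,048.09 ÷ 7.47658 = CHF 12,044.02
CHF 12,044.02 ÷ 1.07167 = GBP 11,238.55
Profit = GBP 11,238.55 − GBP 11,000.00

Profit: GBP 238.55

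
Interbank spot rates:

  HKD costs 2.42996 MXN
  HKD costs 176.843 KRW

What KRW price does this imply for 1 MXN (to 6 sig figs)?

MXN/KRW = 72.7761

1 MXN ÷ 2.42996 = 0.411529 HKD
0.411529 HKD × 176.843 = 72.7761 KRW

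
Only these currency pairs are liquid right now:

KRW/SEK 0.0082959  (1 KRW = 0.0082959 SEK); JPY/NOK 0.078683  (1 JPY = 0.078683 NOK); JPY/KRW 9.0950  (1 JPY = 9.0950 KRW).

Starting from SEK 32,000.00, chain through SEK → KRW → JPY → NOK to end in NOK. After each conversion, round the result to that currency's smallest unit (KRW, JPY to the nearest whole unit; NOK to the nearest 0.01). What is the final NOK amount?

NOK 33,370.64

SEK 32,000.00 ÷ 0.0082959 = KRW 3,857,327
KRW 3,857,327 ÷ 9.0950 = JPY 424,115
JPY 424,115 × 0.078683 = NOK 33,370.64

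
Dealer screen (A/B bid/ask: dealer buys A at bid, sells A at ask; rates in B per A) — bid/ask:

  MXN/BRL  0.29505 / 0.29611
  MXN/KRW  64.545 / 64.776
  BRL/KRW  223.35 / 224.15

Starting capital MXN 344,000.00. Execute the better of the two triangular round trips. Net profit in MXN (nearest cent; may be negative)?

Net profit: MXN 5,966.03

Best loop MXN → BRL → KRW → MXN:
MXN 344,000.00 × 0.29505 (sell MXN at bid) = BRL 101,497.20
BRL 101,497.20 × 223.35 (sell BRL at bid) = KRW 22,669,400
KRW 22,669,400 ÷ 64.776 (buy MXN at ask) = MXN 349,966.03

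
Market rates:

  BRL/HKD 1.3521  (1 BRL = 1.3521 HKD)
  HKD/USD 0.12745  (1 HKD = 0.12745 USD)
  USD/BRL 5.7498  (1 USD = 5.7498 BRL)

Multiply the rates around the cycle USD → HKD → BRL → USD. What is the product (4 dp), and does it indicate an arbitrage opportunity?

1.0092 (arbitrage exists)

Around USD → HKD → BRL → USD: 1 ÷ 0.12745 ÷ 1.3521 ÷ 5.7498 = 1.009250
Product > 1; profitable direction is USD → HKD → BRL → USD.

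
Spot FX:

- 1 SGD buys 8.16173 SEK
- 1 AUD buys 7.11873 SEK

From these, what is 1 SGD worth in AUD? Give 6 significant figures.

1 SGD × 8.16173 = 8.16173 SEK
8.16173 SEK ÷ 7.11873 = 1.14651 AUD

SGD/AUD = 1.14651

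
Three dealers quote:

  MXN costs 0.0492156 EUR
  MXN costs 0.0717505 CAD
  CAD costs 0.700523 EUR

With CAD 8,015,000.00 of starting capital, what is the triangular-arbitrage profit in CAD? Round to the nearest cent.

Profitable loop is CAD → EUR → MXN → CAD:
CAD 8,015,000.00 × 0.700523 = EUR 5,614,691.84
EUR 5,614,691.84 ÷ 0.0492156 = MXN 114,083,580.10
MXN 114,083,580.10 × 0.0717505 = CAD 8,185,553.91
Profit = CAD 8,185,553.91 − CAD 8,015,000.00

Profit: CAD 170,553.91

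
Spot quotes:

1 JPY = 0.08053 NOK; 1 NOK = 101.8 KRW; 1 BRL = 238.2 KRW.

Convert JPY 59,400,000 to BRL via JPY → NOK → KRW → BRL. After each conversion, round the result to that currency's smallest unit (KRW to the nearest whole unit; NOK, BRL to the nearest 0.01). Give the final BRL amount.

BRL 2,044,326.06

JPY 59,400,000 × 0.08053 = NOK 4,783,482.00
NOK 4,783,482.00 × 101.8 = KRW 486,958,468
KRW 486,958,468 ÷ 238.2 = BRL 2,044,326.06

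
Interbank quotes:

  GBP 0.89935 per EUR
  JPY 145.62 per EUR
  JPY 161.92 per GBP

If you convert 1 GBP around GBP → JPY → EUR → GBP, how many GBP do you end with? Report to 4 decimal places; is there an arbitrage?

Around GBP → JPY → EUR → GBP: 1 × 161.92 ÷ 145.62 × 0.89935 = 1.000019
Product ≈ 1 (deviation 0.002%, within rounding noise).

1.0000 (no arbitrage)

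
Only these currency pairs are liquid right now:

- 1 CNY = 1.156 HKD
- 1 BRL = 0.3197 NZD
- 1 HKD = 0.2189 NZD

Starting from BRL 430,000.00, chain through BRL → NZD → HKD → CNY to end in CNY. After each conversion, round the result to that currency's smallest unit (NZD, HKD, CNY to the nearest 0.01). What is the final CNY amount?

BRL 430,000.00 × 0.3197 = NZD 137,471.00
NZD 137,471.00 ÷ 0.2189 = HKD 628,008.22
HKD 628,008.22 ÷ 1.156 = CNY 543,259.71

CNY 543,259.71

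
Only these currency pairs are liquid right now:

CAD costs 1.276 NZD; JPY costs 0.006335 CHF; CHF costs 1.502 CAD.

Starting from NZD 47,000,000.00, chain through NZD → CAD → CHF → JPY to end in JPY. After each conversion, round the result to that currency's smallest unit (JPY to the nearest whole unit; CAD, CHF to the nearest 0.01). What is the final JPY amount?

NZD 47,000,000.00 ÷ 1.276 = CAD 36,833,855.80
CAD 36,833,855.80 ÷ 1.502 = CHF 24,523,206.26
CHF 24,523,206.26 ÷ 0.006335 = JPY 3,871,066,497

JPY 3,871,066,497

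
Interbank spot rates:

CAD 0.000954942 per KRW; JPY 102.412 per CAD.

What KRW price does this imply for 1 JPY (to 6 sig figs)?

1 JPY ÷ 102.412 = 0.00976448 CAD
0.00976448 CAD ÷ 0.000954942 = 10.2252 KRW

JPY/KRW = 10.2252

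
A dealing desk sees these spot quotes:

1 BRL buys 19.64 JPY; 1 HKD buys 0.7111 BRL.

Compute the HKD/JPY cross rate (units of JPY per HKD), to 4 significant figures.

1 HKD × 0.7111 = 0.7111 BRL
0.7111 BRL × 19.64 = 13.966 JPY

HKD/JPY = 13.97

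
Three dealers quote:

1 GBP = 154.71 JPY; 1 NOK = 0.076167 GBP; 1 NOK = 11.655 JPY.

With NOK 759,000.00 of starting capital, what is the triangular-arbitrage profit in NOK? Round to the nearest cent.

Profitable loop is NOK → GBP → JPY → NOK:
NOK 759,000.00 × 0.076167 = GBP 57,810.75
GBP 57,810.75 × 154.71 = JPY 8,943,902
JPY 8,943,902 ÷ 11.655 = NOK 767,387.52
Profit = NOK 767,387.52 − NOK 759,000.00

Profit: NOK 8,387.52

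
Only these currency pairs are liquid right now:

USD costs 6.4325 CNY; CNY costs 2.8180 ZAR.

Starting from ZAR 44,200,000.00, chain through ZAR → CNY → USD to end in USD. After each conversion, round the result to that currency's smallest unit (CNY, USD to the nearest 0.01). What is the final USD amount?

ZAR 44,200,000.00 ÷ 2.8180 = CNY 15,684,882.90
CNY 15,684,882.90 ÷ 6.4325 = USD 2,438,380.55

USD 2,438,380.55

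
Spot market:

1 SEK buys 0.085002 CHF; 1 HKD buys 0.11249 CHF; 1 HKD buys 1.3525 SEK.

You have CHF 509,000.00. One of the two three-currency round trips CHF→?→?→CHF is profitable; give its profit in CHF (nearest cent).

Profit: CHF 11,199.92

Profitable loop is CHF → HKD → SEK → CHF:
CHF 509,000.00 ÷ 0.11249 = HKD 4,524,846.65
HKD 4,524,846.65 × 1.3525 = SEK 6,119,855.10
SEK 6,119,855.10 × 0.085002 = CHF 520,199.92
Profit = CHF 520,199.92 − CHF 509,000.00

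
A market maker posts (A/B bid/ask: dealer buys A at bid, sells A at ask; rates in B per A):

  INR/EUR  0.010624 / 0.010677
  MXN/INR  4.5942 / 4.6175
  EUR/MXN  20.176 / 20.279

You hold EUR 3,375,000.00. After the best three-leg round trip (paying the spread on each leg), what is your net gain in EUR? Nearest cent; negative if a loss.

Best loop EUR → INR → MXN → EUR:
EUR 3,375,000.00 ÷ 0.010677 (buy INR at ask) = INR 316,100,028.10
INR 316,100,028.10 ÷ 4.6175 (buy MXN at ask) = MXN 68,456,963.31
MXN 68,456,963.31 ÷ 20.279 (buy EUR at ask) = EUR 3,375,756.36

Net profit: EUR 756.36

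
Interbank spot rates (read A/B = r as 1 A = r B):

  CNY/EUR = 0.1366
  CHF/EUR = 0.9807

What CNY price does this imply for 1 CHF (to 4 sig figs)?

1 CHF × 0.9807 = 0.9807 EUR
0.9807 EUR ÷ 0.1366 = 7.17936 CNY

CHF/CNY = 7.179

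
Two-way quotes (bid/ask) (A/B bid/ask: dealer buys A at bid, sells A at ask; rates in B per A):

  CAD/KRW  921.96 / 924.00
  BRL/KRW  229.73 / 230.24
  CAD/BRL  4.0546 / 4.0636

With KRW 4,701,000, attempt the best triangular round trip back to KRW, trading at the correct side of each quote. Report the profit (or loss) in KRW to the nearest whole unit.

Best loop KRW → CAD → BRL → KRW:
KRW 4,701,000 ÷ 924.00 (buy CAD at ask) = CAD 5,087.66
CAD 5,087.66 × 4.0546 (sell CAD at bid) = BRL 20,628.44
BRL 20,628.44 × 229.73 (sell BRL at bid) = KRW 4,738,971

Net profit: KRW 37,971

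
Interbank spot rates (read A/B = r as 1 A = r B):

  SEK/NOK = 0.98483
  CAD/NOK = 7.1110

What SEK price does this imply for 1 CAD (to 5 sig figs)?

CAD/SEK = 7.2205

1 CAD × 7.1110 = 7.111 NOK
7.111 NOK ÷ 0.98483 = 7.22054 SEK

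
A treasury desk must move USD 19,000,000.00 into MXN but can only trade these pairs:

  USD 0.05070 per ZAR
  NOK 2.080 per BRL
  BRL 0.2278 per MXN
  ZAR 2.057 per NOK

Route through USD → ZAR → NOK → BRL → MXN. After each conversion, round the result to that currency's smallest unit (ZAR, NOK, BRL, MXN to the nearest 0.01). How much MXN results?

USD 19,000,000.00 ÷ 0.05070 = ZAR 374,753,451.68
ZAR 374,753,451.68 ÷ 2.057 = NOK 182,184,468.49
NOK 182,184,468.49 ÷ 2.080 = BRL 87,588,686.77
BRL 87,588,686.77 ÷ 0.2278 = MXN 384,498,186.00

MXN 384,498,186.00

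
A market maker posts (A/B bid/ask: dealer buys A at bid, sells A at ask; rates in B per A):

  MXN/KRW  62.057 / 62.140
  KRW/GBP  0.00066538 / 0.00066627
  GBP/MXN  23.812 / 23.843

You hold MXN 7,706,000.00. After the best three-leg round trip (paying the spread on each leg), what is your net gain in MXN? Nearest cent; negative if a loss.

Best loop MXN → GBP → KRW → MXN:
MXN 7,706,000.00 ÷ 23.843 (buy GBP at ask) = GBP 323,197.58
GBP 323,197.58 ÷ 0.00066627 (buy KRW at ask) = KRW 485,085,002
KRW 485,085,002 ÷ 62.140 (buy MXN at ask) = MXN 7,806,324.46

Net profit: MXN 100,324.46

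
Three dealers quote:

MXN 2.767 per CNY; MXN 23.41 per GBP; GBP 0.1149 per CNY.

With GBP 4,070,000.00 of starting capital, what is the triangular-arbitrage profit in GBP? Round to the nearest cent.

Profitable loop is GBP → CNY → MXN → GBP:
GBP 4,070,000.00 ÷ 0.1149 = CNY 35,422,106.18
CNY 35,422,106.18 × 2.767 = MXN 98,012,967.80
MXN 98,012,967.80 ÷ 23.41 = GBP 4,186,799.14
Profit = GBP 4,186,799.14 − GBP 4,070,000.00

Profit: GBP 116,799.14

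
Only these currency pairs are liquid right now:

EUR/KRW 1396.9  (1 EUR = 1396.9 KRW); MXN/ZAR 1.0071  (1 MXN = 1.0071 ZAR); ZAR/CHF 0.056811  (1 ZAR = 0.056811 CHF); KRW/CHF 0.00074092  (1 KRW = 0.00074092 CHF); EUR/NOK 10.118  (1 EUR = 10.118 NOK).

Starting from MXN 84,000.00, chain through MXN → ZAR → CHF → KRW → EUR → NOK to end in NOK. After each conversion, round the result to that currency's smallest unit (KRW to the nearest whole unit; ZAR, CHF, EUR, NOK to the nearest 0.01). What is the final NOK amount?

MXN 84,000.00 × 1.0071 = ZAR 84,596.40
ZAR 84,596.40 × 0.056811 = CHF 4,806.01
CHF 4,806.01 ÷ 0.00074092 = KRW 6,486,544
KRW 6,486,544 ÷ 1396.9 = EUR 4,643.53
EUR 4,643.53 × 10.118 = NOK 46,983.24

NOK 46,983.24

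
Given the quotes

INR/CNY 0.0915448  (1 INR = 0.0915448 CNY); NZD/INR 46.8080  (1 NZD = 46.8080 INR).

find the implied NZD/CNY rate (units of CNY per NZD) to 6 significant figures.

1 NZD × 46.8080 = 46.808 INR
46.808 INR × 0.0915448 = 4.28503 CNY

NZD/CNY = 4.28503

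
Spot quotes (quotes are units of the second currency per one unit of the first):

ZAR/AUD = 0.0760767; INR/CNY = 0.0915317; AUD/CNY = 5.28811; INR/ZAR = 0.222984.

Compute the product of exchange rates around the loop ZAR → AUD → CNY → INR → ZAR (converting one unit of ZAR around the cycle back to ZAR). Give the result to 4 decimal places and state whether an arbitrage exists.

0.9801 (arbitrage exists)

Around ZAR → AUD → CNY → INR → ZAR: 1 × 0.0760767 × 5.28811 ÷ 0.0915317 × 0.222984 = 0.980064
Product < 1; profitable direction is ZAR → INR → CNY → AUD → ZAR.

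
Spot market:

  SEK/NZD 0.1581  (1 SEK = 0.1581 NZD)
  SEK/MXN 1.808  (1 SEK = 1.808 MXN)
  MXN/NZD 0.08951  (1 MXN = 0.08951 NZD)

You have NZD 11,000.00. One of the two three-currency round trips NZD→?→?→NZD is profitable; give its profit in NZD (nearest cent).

Profitable loop is NZD → SEK → MXN → NZD:
NZD 11,000.00 ÷ 0.1581 = SEK 69,576.22
SEK 69,576.22 × 1.808 = MXN 125,793.80
MXN 125,793.80 × 0.08951 = NZD 11,259.80
Profit = NZD 11,259.80 − NZD 11,000.00

Profit: NZD 259.80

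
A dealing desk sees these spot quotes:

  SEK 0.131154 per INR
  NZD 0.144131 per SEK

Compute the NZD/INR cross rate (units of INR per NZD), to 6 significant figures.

NZD/INR = 52.9007

1 NZD ÷ 0.144131 = 6.93813 SEK
6.93813 SEK ÷ 0.131154 = 52.9007 INR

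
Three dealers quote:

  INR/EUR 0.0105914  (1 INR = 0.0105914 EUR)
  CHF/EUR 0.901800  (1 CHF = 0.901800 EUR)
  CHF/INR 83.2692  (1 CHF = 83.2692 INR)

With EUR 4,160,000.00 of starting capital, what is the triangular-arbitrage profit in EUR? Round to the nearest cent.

Profitable loop is EUR → INR → CHF → EUR:
EUR 4,160,000.00 ÷ 0.0105914 = INR 392,771,493.85
INR 392,771,493.85 ÷ 83.2692 = CHF 4,716,888.04
CHF 4,716,888.04 × 0.901800 = EUR 4,253,689.64
Profit = EUR 4,253,689.64 − EUR 4,160,000.00

Profit: EUR 93,689.64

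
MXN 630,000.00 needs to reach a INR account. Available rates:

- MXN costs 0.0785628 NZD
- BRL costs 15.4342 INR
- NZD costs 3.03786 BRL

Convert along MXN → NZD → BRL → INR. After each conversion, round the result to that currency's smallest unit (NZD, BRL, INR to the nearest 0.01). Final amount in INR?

INR 2,320,648.34

MXN 630,000.00 × 0.0785628 = NZD 49,494.56
NZD 49,494.56 × 3.03786 = BRL 150,357.54
BRL 150,357.54 × 15.4342 = INR 2,320,648.34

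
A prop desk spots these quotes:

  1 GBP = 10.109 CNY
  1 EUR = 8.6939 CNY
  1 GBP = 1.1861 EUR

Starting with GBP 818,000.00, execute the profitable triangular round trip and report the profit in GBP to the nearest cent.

Profit: GBP 16,412.98

Profitable loop is GBP → EUR → CNY → GBP:
GBP 818,000.00 × 1.1861 = EUR 970,229.80
EUR 970,229.80 × 8.6939 = CNY 8,435,080.86
CNY 8,435,080.86 ÷ 10.109 = GBP 834,412.98
Profit = GBP 834,412.98 − GBP 818,000.00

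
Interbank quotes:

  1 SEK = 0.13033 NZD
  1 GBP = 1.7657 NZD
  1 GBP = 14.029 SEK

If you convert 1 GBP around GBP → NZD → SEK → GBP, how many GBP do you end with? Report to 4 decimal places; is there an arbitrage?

Around GBP → NZD → SEK → GBP: 1 × 1.7657 ÷ 0.13033 ÷ 14.029 = 0.965708
Product < 1; profitable direction is GBP → SEK → NZD → GBP.

0.9657 (arbitrage exists)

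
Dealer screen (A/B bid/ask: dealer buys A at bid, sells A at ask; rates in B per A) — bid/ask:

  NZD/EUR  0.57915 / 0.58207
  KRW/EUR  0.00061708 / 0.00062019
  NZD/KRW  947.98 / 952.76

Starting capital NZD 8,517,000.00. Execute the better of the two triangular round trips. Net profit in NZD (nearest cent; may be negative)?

Best loop NZD → KRW → EUR → NZD:
NZD 8,517,000.00 × 947.98 (sell NZD at bid) = KRW 8,073,945,660
KRW 8,073,945,660 × 0.00061708 (sell KRW at bid) = EUR 4,982,270.39
EUR 4,982,270.39 ÷ 0.58207 (buy NZD at ask) = NZD 8,559,572.54

Net profit: NZD 42,572.54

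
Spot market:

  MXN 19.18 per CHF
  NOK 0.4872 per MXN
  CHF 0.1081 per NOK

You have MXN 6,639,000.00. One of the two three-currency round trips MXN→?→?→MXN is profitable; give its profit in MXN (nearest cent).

Profit: MXN 67,319.58

Profitable loop is MXN → NOK → CHF → MXN:
MXN 6,639,000.00 × 0.4872 = NOK 3,234,520.80
NOK 3,234,520.80 × 0.1081 = CHF 349,651.70
CHF 349,651.70 × 19.18 = MXN 6,706,319.58
Profit = MXN 6,706,319.58 − MXN 6,639,000.00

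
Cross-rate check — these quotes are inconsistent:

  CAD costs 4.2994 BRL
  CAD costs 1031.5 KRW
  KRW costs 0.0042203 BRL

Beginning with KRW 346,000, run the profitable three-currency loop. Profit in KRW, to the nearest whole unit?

Profitable loop is KRW → BRL → CAD → KRW:
KRW 346,000 × 0.0042203 = BRL 1,460.22
BRL 1,460.22 ÷ 4.2994 = CAD 339.63
CAD 339.63 × 1031.5 = KRW 350,333
Profit = KRW 350,333 − KRW 346,000

Profit: KRW 4,333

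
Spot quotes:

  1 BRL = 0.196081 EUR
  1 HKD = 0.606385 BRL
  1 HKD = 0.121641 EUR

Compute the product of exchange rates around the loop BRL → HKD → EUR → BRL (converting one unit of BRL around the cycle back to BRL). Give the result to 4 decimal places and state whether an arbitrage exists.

1.0230 (arbitrage exists)

Around BRL → HKD → EUR → BRL: 1 ÷ 0.606385 × 0.121641 ÷ 0.196081 = 1.023048
Product > 1; profitable direction is BRL → HKD → EUR → BRL.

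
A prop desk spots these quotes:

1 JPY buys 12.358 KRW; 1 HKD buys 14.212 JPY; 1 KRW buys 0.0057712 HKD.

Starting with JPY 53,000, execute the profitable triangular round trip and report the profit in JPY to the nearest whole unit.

Profit: JPY 721

Profitable loop is JPY → KRW → HKD → JPY:
JPY 53,000 × 12.358 = KRW 654,974
KRW 654,974 × 0.0057712 = HKD 3,779.99
HKD 3,779.99 × 14.212 = JPY 53,721
Profit = JPY 53,721 − JPY 53,000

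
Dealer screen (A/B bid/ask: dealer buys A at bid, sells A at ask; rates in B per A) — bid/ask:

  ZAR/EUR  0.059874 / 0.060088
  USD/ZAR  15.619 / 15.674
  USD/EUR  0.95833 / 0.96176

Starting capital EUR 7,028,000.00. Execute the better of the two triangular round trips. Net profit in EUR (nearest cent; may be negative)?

Best loop EUR → ZAR → USD → EUR:
EUR 7,028,000.00 ÷ 0.060088 (buy ZAR at ask) = ZAR 116,961,789.38
ZAR 116,961,789.38 ÷ 15.674 (buy USD at ask) = USD 7,462,153.21
USD 7,462,153.21 × 0.95833 (sell USD at bid) = EUR 7,151,205.28

Net profit: EUR 123,205.28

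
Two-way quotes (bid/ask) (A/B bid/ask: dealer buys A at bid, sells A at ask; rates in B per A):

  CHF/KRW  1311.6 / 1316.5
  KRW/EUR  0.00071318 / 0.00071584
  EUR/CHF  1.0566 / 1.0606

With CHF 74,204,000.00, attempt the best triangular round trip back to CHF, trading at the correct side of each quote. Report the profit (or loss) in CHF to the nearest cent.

Best loop CHF → EUR → KRW → CHF:
CHF 74,204,000.00 ÷ 1.0606 (buy EUR at ask) = EUR 69,964,171.22
EUR 69,964,171.22 ÷ 0.00071584 (buy KRW at ask) = KRW 97,737,163,645
KRW 97,737,163,645 ÷ 1316.5 (buy CHF at ask) = CHF 74,240,154.69

Net profit: CHF 36,154.69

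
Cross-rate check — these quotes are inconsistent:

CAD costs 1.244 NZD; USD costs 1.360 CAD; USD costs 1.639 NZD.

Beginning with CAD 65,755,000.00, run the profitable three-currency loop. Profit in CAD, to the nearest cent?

Profit: CAD 2,119,886.64

Profitable loop is CAD → NZD → USD → CAD:
CAD 65,755,000.00 × 1.244 = NZD 81,799,220.00
NZD 81,799,220.00 ÷ 1.639 = USD 49,908,004.88
USD 49,908,004.88 × 1.360 = CAD 67,874,886.64
Profit = CAD 67,874,886.64 − CAD 65,755,000.00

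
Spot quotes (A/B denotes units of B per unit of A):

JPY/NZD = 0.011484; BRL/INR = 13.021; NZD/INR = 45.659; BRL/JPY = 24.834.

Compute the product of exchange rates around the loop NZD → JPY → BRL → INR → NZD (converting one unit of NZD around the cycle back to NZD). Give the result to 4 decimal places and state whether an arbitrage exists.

Around NZD → JPY → BRL → INR → NZD: 1 ÷ 0.011484 ÷ 24.834 × 13.021 ÷ 45.659 = 0.999950
Product ≈ 1 (deviation 0.005%, within rounding noise).

0.9999 (no arbitrage)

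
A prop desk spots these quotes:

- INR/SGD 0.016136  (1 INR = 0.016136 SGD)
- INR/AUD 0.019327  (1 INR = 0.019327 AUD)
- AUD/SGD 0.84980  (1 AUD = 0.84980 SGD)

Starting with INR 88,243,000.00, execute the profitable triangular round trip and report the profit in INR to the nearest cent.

Profitable loop is INR → AUD → SGD → INR:
INR 88,243,000.00 × 0.019327 = AUD 1,705,472.46
AUD 1,705,472.46 × 0.84980 = SGD 1,449,310.50
SGD 1,449,310.50 ÷ 0.016136 = INR 89,818,449.27
Profit = INR 89,818,449.27 − INR 88,243,000.00

Profit: INR 1,575,449.27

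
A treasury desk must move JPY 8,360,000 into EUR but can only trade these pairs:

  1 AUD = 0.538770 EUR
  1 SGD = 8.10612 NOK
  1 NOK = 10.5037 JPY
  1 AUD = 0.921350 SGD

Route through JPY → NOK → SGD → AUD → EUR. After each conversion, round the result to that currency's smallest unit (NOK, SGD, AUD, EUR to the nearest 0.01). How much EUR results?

EUR 57,415.57

JPY 8,360,000 ÷ 10.5037 = NOK 795,910.01
NOK 795,910.01 ÷ 8.10612 = SGD 98,186.31
SGD 98,186.31 ÷ 0.921350 = AUD 106,567.87
AUD 106,567.87 × 0.538770 = EUR 57,415.57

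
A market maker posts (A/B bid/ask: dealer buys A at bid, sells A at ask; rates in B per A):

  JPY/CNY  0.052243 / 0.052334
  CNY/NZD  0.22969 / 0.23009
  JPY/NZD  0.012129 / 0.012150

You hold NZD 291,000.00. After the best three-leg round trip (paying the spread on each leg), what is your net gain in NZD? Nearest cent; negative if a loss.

Best loop NZD → CNY → JPY → NZD:
NZD 291,000.00 ÷ 0.23009 (buy CNY at ask) = CNY 1,264,722.50
CNY 1,264,722.50 ÷ 0.052334 (buy JPY at ask) = JPY 24,166,364
JPY 24,166,364 × 0.012129 (sell JPY at bid) = NZD 293,113.83

Net profit: NZD 2,113.83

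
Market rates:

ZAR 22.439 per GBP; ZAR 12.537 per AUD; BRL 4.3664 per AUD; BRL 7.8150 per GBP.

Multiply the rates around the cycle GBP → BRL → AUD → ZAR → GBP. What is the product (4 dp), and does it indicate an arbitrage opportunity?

Around GBP → BRL → AUD → ZAR → GBP: 1 × 7.8150 ÷ 4.3664 × 12.537 ÷ 22.439 = 0.999990
Product ≈ 1 (deviation 0.001%, within rounding noise).

1.0000 (no arbitrage)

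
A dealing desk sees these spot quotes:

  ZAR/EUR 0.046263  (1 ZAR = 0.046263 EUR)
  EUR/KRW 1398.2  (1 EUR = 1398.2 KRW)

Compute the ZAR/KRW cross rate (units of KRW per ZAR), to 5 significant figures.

ZAR/KRW = 64.685

1 ZAR × 0.046263 = 0.046263 EUR
0.046263 EUR × 1398.2 = 64.6849 KRW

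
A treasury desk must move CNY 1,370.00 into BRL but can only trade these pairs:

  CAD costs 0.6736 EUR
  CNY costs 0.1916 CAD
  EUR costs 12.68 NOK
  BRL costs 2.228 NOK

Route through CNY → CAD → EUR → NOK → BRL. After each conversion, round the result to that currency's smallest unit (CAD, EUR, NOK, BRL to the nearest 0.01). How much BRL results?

CNY 1,370.00 × 0.1916 = CAD 262.49
CAD 262.49 × 0.6736 = EUR 176.81
EUR 176.81 × 12.68 = NOK 2,241.95
NOK 2,241.95 ÷ 2.228 = BRL 1,006.26

BRL 1,006.26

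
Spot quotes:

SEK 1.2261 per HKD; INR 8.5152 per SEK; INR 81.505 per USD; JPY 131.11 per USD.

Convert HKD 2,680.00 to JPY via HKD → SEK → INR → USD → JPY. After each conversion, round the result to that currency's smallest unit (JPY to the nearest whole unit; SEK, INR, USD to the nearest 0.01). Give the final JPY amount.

JPY 45,010

HKD 2,680.00 × 1.2261 = SEK 3,285.95
SEK 3,285.95 × 8.5152 = INR 27,980.52
INR 27,980.52 ÷ 81.505 = USD 343.30
USD 343.30 × 131.11 = JPY 45,010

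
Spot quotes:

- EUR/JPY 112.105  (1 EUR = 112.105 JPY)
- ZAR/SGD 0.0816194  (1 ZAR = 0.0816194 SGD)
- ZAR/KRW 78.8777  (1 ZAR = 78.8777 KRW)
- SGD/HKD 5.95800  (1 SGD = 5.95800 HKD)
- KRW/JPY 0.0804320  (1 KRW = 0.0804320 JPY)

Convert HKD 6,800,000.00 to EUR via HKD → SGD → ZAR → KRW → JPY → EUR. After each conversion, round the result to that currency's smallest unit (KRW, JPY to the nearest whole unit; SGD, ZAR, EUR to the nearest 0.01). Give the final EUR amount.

EUR 791,358.26

HKD 6,800,000.00 ÷ 5.95800 = SGD 1,141,322.59
SGD 1,141,322.59 ÷ 0.0816194 = ZAR 13,983,471.94
ZAR 13,983,471.94 × 78.8777 = KRW 1,102,984,105
KRW 1,102,984,105 × 0.0804320 = JPY 88,715,218
JPY 88,715,218 ÷ 112.105 = EUR 791,358.26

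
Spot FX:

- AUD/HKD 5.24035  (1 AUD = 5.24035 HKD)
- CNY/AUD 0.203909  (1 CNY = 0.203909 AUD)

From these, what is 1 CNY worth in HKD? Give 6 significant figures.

1 CNY × 0.203909 = 0.203909 AUD
0.203909 AUD × 5.24035 = 1.06855 HKD

CNY/HKD = 1.06855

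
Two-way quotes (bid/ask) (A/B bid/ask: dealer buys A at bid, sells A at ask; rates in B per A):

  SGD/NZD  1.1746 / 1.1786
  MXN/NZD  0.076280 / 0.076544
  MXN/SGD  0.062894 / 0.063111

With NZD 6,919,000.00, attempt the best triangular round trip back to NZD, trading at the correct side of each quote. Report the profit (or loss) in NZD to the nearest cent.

Net profit: NZD 176,492.03

Best loop NZD → SGD → MXN → NZD:
NZD 6,919,000.00 ÷ 1.1786 (buy SGD at ask) = SGD 5,870,524.35
SGD 5,870,524.35 ÷ 0.063111 (buy MXN at ask) = MXN 93,019,035.52
MXN 93,019,035.52 × 0.076280 (sell MXN at bid) = NZD 7,095,492.03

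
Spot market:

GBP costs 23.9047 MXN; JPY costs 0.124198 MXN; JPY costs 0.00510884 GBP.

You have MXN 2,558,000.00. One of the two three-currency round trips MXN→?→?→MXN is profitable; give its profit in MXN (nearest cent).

Profitable loop is MXN → GBP → JPY → MXN:
MXN 2,558,000.00 ÷ 23.9047 = GBP 107,008.25
GBP 107,008.25 ÷ 0.00510884 = JPY 20,945,703
JPY 20,945,703 × 0.124198 = MXN 2,601,414.42
Profit = MXN 2,601,414.42 − MXN 2,558,000.00

Profit: MXN 43,414.42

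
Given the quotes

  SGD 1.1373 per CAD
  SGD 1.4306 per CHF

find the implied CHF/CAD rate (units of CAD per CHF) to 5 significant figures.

1 CHF × 1.4306 = 1.4306 SGD
1.4306 SGD ÷ 1.1373 = 1.25789 CAD

CHF/CAD = 1.2579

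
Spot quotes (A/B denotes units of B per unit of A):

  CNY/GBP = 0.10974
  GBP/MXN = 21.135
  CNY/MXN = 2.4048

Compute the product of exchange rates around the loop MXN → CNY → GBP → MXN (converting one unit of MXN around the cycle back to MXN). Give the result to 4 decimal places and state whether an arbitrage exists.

Around MXN → CNY → GBP → MXN: 1 ÷ 2.4048 × 0.10974 × 21.135 = 0.964469
Product < 1; profitable direction is MXN → GBP → CNY → MXN.

0.9645 (arbitrage exists)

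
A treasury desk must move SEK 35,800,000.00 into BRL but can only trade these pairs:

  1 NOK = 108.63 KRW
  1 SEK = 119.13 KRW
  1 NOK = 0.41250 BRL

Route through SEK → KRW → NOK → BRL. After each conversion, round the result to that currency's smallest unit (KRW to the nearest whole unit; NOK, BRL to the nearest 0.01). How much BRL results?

SEK 35,800,000.00 × 119.13 = KRW 4,264,854,000
KRW 4,264,854,000 ÷ 108.63 = NOK 39,260,370.06
NOK 39,260,370.06 × 0.41250 = BRL 16,194,902.65

BRL 16,194,902.65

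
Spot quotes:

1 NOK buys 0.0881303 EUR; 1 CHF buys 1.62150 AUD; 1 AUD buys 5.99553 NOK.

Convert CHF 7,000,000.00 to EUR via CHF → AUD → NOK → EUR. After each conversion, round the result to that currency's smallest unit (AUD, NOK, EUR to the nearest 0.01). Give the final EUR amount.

CHF 7,000,000.00 × 1.62150 = AUD 11,350,500.00
AUD 11,350,500.00 × 5.99553 = NOK 68,052,263.27
NOK 68,052,263.27 × 0.0881303 = EUR 5,997,466.38

EUR 5,997,466.38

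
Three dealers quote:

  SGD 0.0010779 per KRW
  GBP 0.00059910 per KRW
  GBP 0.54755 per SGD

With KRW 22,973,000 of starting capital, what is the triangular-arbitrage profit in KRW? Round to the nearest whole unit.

Profitable loop is KRW → GBP → SGD → KRW:
KRW 22,973,000 × 0.00059910 = GBP 13,763.12
GBP 13,763.12 ÷ 0.54755 = SGD 25,135.83
SGD 25,135.83 ÷ 0.0010779 = KRW 23,319,261
Profit = KRW 23,319,261 − KRW 22,973,000

Profit: KRW 346,261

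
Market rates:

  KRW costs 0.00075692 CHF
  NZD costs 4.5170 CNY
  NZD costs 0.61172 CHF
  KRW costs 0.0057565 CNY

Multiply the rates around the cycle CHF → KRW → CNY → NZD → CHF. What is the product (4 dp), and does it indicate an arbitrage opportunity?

1.0299 (arbitrage exists)

Around CHF → KRW → CNY → NZD → CHF: 1 ÷ 0.00075692 × 0.0057565 ÷ 4.5170 × 0.61172 = 1.029938
Product > 1; profitable direction is CHF → KRW → CNY → NZD → CHF.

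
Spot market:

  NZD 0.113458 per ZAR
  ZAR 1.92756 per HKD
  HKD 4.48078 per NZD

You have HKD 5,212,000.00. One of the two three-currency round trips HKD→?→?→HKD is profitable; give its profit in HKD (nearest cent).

Profit: HKD 106,727.70

Profitable loop is HKD → NZD → ZAR → HKD:
HKD 5,212,000.00 ÷ 4.48078 = NZD 1,163,190.34
NZD 1,163,190.34 ÷ 0.113458 = ZAR 10,252,166.77
ZAR 10,252,166.77 ÷ 1.92756 = HKD 5,318,727.70
Profit = HKD 5,318,727.70 − HKD 5,212,000.00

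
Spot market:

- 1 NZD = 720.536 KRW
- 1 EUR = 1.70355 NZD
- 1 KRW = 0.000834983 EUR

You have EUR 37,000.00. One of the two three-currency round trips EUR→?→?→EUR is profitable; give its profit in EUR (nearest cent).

Profitable loop is EUR → NZD → KRW → EUR:
EUR 37,000.00 × 1.70355 = NZD 63,031.35
NZD 63,031.35 × 720.536 = KRW 45,416,357
KRW 45,416,357 × 0.000834983 = EUR 37,921.89
Profit = EUR 37,921.89 − EUR 37,000.00

Profit: EUR 921.89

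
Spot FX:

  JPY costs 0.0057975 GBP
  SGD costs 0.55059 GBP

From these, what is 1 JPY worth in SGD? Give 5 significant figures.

1 JPY × 0.0057975 = 0.0057975 GBP
0.0057975 GBP ÷ 0.55059 = 0.0105296 SGD

JPY/SGD = 0.010530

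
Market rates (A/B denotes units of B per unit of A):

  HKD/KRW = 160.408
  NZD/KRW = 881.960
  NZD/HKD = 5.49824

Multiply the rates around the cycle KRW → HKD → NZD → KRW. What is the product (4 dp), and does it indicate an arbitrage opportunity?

1.0000 (no arbitrage)

Around KRW → HKD → NZD → KRW: 1 ÷ 160.408 ÷ 5.49824 × 881.960 = 0.999998
Product ≈ 1 (deviation 0.000%, within rounding noise).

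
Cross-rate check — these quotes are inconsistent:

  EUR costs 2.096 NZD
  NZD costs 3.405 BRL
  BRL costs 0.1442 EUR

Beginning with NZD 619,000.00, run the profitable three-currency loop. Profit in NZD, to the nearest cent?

Profit: NZD 18,036.48

Profitable loop is NZD → BRL → EUR → NZD:
NZD 619,000.00 × 3.405 = BRL 2,107,695.00
BRL 2,107,695.00 × 0.1442 = EUR 303,929.62
EUR 303,929.62 × 2.096 = NZD 637,036.48
Profit = NZD 637,036.48 − NZD 619,000.00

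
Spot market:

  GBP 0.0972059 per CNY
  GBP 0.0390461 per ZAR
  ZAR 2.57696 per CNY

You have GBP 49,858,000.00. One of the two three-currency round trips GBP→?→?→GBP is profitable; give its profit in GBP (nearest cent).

Profitable loop is GBP → CNY → ZAR → GBP:
GBP 49,858,000.00 ÷ 0.0972059 = CNY 512,911,253.33
CNY 512,911,253.33 × 2.57696 = ZAR 1,321,751,783.38
ZAR 1,321,751,783.38 × 0.0390461 = GBP 51,609,252.31
Profit = GBP 51,609,252.31 − GBP 49,858,000.00

Profit: GBP 1,751,252.31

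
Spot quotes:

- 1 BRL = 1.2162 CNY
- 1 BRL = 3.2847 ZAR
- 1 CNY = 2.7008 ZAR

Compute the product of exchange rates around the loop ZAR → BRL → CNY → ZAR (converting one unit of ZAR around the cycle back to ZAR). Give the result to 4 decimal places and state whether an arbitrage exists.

Around ZAR → BRL → CNY → ZAR: 1 ÷ 3.2847 × 1.2162 × 2.7008 = 1.000004
Product ≈ 1 (deviation 0.000%, within rounding noise).

1.0000 (no arbitrage)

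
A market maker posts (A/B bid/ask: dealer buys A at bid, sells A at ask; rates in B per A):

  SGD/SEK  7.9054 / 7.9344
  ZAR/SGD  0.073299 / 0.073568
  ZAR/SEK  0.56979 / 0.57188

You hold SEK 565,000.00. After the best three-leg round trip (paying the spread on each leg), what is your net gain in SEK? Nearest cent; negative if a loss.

Best loop SEK → ZAR → SGD → SEK:
SEK 565,000.00 ÷ 0.57188 (buy ZAR at ask) = ZAR 987,969.50
ZAR 987,969.50 × 0.073299 (sell ZAR at bid) = SGD 72,417.18
SGD 72,417.18 × 7.9054 (sell SGD at bid) = SEK 572,486.75

Net profit: SEK 7,486.75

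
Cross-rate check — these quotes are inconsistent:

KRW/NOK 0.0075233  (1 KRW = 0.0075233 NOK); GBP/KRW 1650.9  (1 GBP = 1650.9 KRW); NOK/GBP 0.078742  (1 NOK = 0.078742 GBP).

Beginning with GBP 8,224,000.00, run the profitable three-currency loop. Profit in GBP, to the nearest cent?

Profit: GBP 185,061.19

Profitable loop is GBP → NOK → KRW → GBP:
GBP 8,224,000.00 ÷ 0.078742 = NOK 104,442,356.05
NOK 104,442,356.05 ÷ 0.0075233 = KRW 13,882,519,114
KRW 13,882,519,114 ÷ 1650.9 = GBP 8,409,061.19
Profit = GBP 8,409,061.19 − GBP 8,224,000.00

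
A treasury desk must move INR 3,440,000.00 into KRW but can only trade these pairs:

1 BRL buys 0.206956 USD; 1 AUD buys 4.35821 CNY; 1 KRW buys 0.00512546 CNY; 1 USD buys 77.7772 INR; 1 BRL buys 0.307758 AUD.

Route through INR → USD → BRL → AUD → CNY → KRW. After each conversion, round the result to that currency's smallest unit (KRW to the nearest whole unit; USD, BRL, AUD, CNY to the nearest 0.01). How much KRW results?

INR 3,440,000.00 ÷ 77.7772 = USD 44,228.90
USD 44,228.90 ÷ 0.206956 = BRL 213,711.61
BRL 213,711.61 × 0.307758 = AUD 65,771.46
AUD 65,771.46 × 4.35821 = CNY 286,645.83
CNY 286,645.83 ÷ 0.00512546 = KRW 55,925,874

KRW 55,925,874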